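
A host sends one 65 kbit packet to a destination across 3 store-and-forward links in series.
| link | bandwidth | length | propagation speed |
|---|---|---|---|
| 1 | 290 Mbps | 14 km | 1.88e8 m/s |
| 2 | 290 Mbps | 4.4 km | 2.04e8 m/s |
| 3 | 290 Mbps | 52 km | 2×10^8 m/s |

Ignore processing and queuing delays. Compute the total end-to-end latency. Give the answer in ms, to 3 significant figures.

L = 65000 bits.
Transmission delay per hop = L/R = 65000/290000000 = 0.224138 ms; 3 hops → 0.672414 ms.
Propagation delays (d/s per hop): 0.0744681, 0.0215686, 0.26 ms; sum = 0.356037 ms.
End-to-end = 1.03 ms.

1.03 ms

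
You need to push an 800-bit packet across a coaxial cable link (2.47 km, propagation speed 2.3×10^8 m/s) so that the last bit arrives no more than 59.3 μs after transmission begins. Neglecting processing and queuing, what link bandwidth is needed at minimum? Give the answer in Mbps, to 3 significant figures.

16.5 Mbps

Propagation delay = 2470 / 2.3e+08 = 10.7391 μs.
Transmission budget = 59.3 − 10.7391 = 48.5609 μs.
R ≥ L / t_tx = 800 bits / 4.85609e-05 s = 16.5 Mbps.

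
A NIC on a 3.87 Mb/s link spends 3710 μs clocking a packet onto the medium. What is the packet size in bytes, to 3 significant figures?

1790 bytes

L = R × t_tx = 3870000 b/s × 0.00371 s = 14357.7 bits.
In bytes: 14357.7 / 8 = 1790 bytes.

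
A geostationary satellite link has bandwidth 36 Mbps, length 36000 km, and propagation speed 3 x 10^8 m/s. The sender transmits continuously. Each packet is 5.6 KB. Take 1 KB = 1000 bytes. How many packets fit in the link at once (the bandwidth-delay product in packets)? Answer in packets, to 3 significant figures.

Propagation delay = 36000000 / 300000000 = 0.12 s.
BDP = R × t_prop = 36000000 × 0.12 = 4320000 bits.
In packets of 44800 bits: 96.4 packets.

96.4 packets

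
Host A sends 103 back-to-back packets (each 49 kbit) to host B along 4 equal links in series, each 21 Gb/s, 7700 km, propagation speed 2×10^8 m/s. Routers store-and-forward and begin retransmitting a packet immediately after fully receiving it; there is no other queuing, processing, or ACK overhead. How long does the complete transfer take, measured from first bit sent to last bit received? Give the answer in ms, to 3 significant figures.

Per-hop transmission t_tx = L/R = 49000/21000000000 = 0.00233333 ms.
Per-hop propagation t_prop = 7700000/200000000 = 38.5 ms.
Pipeline fill: first packet needs 4·t_tx to clear all hops; remaining 102 packets each add one t_tx.
Total = (4+103-1)·t_tx + 4·t_prop = 106·0.00233333 + 4·38.5 = 154 ms.

154 ms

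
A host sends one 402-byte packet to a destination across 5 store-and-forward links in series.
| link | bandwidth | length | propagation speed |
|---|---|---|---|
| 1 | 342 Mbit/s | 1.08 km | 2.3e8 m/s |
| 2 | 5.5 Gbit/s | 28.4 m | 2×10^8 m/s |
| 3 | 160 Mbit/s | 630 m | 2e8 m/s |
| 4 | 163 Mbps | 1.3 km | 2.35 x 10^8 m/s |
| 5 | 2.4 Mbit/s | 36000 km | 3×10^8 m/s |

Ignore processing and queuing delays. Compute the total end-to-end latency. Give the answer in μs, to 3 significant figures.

L = 402 × 8 = 3216 bits.
Transmission delays (L/R per hop): 9.40351, 0.584727, 20.1, 19.7301, 1340 μs; sum = 1389.82 μs.
Propagation delays (d/s per hop): 4.69565, 0.142, 3.15, 5.53191, 120000 μs; sum = 120014 μs.
End-to-end = 121000 μs.

121000 μs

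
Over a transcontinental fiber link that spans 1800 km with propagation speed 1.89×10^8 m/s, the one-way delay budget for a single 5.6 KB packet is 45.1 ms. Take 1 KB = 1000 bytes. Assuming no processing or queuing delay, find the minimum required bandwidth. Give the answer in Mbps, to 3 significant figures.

1.26 Mbps

L = 44800 bits.
Propagation delay = 1800000 / 189000000 = 9.52381 ms.
Transmission budget = 45.1 − 9.52381 = 35.5762 ms.
R ≥ L / t_tx = 44800 bits / 0.0355762 s = 1.26 Mbps.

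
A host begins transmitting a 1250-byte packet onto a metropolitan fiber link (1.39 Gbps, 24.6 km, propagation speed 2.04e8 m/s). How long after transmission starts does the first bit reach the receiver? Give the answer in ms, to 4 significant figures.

0.1206 ms

First bit experiences only propagation delay: d/s = 24600/204000000 = 0.1206 ms.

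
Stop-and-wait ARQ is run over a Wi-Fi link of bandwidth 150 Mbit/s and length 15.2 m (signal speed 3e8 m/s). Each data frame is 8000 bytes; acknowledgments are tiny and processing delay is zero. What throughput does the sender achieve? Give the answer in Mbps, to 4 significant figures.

150.0 Mbps

t_tx = L/R = 64000/150000000 = 0.000426667 s.
t_prop = 15.2/300000000 = 5.06667e-08 s; RTT = 1.01333e-07 s.
Cycle = t_tx + RTT = 0.000426768 s.
Throughput = L / cycle = 64000 / 0.000426768 = 150.0 Mbps.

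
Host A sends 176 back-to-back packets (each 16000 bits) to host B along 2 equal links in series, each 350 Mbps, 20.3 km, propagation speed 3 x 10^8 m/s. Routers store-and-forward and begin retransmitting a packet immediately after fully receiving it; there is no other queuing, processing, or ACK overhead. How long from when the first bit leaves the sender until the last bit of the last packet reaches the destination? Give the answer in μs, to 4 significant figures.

8227 μs

Per-hop transmission t_tx = L/R = 16000/350000000 = 45.7143 μs.
Per-hop propagation t_prop = 20300/300000000 = 67.6667 μs.
Pipeline fill: first packet needs 2·t_tx to clear all hops; remaining 175 packets each add one t_tx.
Total = (2+176-1)·t_tx + 2·t_prop = 177·45.7143 + 2·67.6667 = 8227 μs.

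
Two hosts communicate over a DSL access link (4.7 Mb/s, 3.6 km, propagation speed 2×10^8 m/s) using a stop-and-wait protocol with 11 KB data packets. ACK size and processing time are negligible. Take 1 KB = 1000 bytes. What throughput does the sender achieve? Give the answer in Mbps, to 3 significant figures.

t_tx = L/R = 88000/4700000 = 0.0187234 s.
t_prop = 3600/200000000 = 1.8e-05 s; RTT = 3.6e-05 s.
Cycle = t_tx + RTT = 0.0187594 s.
Throughput = L / cycle = 88000 / 0.0187594 = 4.69 Mbps.

4.69 Mbps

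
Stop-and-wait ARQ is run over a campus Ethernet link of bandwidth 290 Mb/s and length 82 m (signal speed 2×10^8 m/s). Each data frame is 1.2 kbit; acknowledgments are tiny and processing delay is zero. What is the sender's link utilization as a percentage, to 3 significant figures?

83.5 %

t_tx = L/R = 1200/290000000 = 4.13793e-06 s.
t_prop = 82/200000000 = 4.1e-07 s; RTT = 8.2e-07 s.
Cycle = t_tx + RTT = 4.95793e-06 s.
Utilization = t_tx / cycle = 4.13793e-06/4.95793e-06 = 83.5 %.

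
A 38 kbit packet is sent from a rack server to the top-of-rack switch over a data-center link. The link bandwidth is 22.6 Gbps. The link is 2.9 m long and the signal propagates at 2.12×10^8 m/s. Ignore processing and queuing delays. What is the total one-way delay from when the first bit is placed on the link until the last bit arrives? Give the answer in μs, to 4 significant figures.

L = 38000 bits.
Transmission delay = L/R = 38000 / 22600000000 = 1.68142 μs.
Propagation delay = d/s = 2.9 m / 212000000 m/s = 0.0136792 μs.
Total = 1.695 μs.

1.695 μs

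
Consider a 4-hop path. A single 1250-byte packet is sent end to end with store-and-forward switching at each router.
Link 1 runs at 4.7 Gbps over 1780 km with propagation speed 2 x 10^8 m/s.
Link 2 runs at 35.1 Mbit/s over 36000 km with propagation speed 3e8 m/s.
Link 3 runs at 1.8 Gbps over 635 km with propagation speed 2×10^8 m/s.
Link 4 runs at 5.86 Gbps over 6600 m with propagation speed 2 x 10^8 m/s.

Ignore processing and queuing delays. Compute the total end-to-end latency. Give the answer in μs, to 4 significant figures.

L = 1250 × 8 = 10000 bits.
Transmission delays (L/R per hop): 2.12766, 284.9, 5.55556, 1.70648 μs; sum = 294.29 μs.
Propagation delays (d/s per hop): 8900, 120000, 3175, 33 μs; sum = 132108 μs.
End-to-end = 132400 μs.

132400 μs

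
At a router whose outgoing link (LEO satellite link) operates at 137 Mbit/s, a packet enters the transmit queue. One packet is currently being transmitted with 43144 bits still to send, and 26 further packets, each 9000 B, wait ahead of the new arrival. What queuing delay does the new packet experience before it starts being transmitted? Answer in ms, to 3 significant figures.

Each queued packet: L/R = 72000/137000000 = 0.525547 ms.
26 queued → 13.6642 ms.
Plus remaining 43144 bits of current packet: 0.31492 ms.
Queuing delay = 14.0 ms.

14.0 ms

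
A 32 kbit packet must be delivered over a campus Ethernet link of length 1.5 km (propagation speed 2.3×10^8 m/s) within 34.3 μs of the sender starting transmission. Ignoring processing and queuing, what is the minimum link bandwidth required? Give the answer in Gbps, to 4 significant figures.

Propagation delay = 1500 / 2.3e+08 = 6.52174 μs.
Transmission budget = 34.3 − 6.52174 = 27.7783 μs.
R ≥ L / t_tx = 32000 bits / 2.77783e-05 s = 1.152 Gbps.

1.152 Gbps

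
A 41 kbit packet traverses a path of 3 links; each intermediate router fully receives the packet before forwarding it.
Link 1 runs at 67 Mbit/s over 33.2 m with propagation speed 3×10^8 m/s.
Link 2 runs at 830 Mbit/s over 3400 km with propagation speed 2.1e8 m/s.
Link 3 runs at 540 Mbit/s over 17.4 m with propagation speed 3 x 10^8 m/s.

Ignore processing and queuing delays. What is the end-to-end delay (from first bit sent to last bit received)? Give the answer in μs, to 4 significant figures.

L = 41000 bits.
Transmission delays (L/R per hop): 611.94, 49.3976, 75.9259 μs; sum = 737.264 μs.
Propagation delays (d/s per hop): 0.110667, 16190.5, 0.058 μs; sum = 16190.6 μs.
End-to-end = 16930 μs.

16930 μs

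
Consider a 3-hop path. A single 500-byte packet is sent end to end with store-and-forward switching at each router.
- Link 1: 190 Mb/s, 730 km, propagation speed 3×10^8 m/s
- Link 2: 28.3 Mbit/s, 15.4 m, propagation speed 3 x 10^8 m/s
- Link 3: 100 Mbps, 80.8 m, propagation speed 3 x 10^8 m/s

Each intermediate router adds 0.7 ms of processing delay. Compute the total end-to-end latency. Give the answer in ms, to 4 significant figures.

4.036 ms

L = 500 × 8 = 4000 bits.
Transmission delays (L/R per hop): 0.0210526, 0.141343, 0.04 ms; sum = 0.202395 ms.
Propagation delays (d/s per hop): 2.43333, 5.13333e-05, 0.000269333 ms; sum = 2.43365 ms.
Processing at 2 router(s): 2 × 0.7 ms = 1.4 ms.
End-to-end = 4.036 ms.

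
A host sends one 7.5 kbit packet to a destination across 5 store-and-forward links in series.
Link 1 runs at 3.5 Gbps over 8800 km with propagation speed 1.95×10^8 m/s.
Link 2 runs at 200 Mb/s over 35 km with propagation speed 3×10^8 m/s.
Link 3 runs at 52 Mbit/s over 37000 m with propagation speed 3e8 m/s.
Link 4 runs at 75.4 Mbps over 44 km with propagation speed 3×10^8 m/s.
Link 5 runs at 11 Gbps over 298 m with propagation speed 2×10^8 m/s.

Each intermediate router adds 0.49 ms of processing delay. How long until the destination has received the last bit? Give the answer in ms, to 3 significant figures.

47.8 ms

L = 7500 bits.
Transmission delays (L/R per hop): 0.00214286, 0.0375, 0.144231, 0.0994695, 0.000681818 ms; sum = 0.284025 ms.
Propagation delays (d/s per hop): 45.1282, 0.116667, 0.123333, 0.146667, 0.00149 ms; sum = 45.5164 ms.
Processing at 4 router(s): 4 × 0.49 ms = 1.96 ms.
End-to-end = 47.8 ms.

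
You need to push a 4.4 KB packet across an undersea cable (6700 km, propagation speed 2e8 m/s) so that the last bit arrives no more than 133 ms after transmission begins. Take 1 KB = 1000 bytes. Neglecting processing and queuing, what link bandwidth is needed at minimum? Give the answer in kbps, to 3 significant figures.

L = 35200 bits.
Propagation delay = 6700000 / 200000000 = 33.5 ms.
Transmission budget = 133 − 33.5 = 99.5 ms.
R ≥ L / t_tx = 35200 bits / 0.0995 s = 354 kbps.

354 kbps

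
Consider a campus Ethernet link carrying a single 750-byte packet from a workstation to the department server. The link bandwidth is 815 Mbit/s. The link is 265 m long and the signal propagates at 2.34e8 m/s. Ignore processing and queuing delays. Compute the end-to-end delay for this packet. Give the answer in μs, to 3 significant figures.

L = 750 × 8 = 6000 bits.
Transmission delay = L/R = 6000 / 815000000 = 7.36196 μs.
Propagation delay = d/s = 265 m / 234000000 m/s = 1.13248 μs.
Total = 8.49 μs.

8.49 μs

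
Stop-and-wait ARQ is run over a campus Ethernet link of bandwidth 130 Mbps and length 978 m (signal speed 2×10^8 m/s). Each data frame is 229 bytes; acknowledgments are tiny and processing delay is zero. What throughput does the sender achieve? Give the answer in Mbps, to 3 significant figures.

t_tx = L/R = 1832/130000000 = 1.40923e-05 s.
t_prop = 978/200000000 = 4.89e-06 s; RTT = 9.78e-06 s.
Cycle = t_tx + RTT = 2.38723e-05 s.
Throughput = L / cycle = 1832 / 2.38723e-05 = 76.7 Mbps.

76.7 Mbps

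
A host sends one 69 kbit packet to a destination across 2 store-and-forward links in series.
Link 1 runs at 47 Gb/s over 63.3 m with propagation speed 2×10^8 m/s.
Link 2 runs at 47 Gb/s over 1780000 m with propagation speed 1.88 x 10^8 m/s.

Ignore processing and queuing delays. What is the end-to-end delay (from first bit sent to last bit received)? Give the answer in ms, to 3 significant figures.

9.47 ms

L = 69000 bits.
Transmission delay per hop = L/R = 69000/47000000000 = 0.00146809 ms; 2 hops → 0.00293617 ms.
Propagation delays (d/s per hop): 0.0003165, 9.46809 ms; sum = 9.4684 ms.
End-to-end = 9.47 ms.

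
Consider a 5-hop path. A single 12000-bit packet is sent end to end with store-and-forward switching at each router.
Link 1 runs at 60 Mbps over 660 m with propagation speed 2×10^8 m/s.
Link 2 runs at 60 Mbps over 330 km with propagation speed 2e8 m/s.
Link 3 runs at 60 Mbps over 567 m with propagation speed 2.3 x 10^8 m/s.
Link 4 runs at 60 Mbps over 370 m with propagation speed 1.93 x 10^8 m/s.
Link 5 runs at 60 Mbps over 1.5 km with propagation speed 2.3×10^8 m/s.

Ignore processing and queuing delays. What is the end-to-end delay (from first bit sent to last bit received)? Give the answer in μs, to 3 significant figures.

Transmission delay per hop = L/R = 12000/60000000 = 200 μs; 5 hops → 1000 μs.
Propagation delays (d/s per hop): 3.3, 1650, 2.46522, 1.9171, 6.52174 μs; sum = 1664.2 μs.
End-to-end = 2660 μs.

2660 μs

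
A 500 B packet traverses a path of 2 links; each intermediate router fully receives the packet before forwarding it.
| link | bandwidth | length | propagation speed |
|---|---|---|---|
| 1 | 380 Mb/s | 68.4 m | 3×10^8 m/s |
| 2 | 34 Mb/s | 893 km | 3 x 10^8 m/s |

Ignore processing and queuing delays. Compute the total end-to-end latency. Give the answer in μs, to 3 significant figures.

3110 μs

L = 500 × 8 = 4000 bits.
Transmission delays (L/R per hop): 10.5263, 117.647 μs; sum = 128.173 μs.
Propagation delays (d/s per hop): 0.228, 2976.67 μs; sum = 2976.89 μs.
End-to-end = 3110 μs.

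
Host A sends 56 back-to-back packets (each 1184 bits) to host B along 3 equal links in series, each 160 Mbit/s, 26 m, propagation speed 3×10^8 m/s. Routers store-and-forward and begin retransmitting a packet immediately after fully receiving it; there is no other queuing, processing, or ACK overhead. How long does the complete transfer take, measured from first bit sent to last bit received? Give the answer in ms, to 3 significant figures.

0.429 ms

Per-hop transmission t_tx = L/R = 1184/160000000 = 0.0074 ms.
Per-hop propagation t_prop = 26/300000000 = 8.66667e-05 ms.
Pipeline fill: first packet needs 3·t_tx to clear all hops; remaining 55 packets each add one t_tx.
Total = (3+56-1)·t_tx + 3·t_prop = 58·0.0074 + 3·8.66667e-05 = 0.429 ms.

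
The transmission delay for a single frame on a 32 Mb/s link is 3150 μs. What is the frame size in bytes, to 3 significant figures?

L = R × t_tx = 32000000 b/s × 0.00315 s = 100800 bits.
In bytes: 100800 / 8 = 12600 bytes.

12600 bytes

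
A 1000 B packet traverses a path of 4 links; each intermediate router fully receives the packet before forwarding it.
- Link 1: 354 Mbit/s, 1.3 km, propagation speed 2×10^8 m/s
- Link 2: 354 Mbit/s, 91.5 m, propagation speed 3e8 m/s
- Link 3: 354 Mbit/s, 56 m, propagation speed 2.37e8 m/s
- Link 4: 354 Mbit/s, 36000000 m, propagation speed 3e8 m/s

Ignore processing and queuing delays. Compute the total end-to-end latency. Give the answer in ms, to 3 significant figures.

L = 1000 × 8 = 8000 bits.
Transmission delay per hop = L/R = 8000/354000000 = 0.0225989 ms; 4 hops → 0.0903955 ms.
Propagation delays (d/s per hop): 0.0065, 0.000305, 0.000236287, 120 ms; sum = 120.007 ms.
End-to-end = 120 ms.

120 ms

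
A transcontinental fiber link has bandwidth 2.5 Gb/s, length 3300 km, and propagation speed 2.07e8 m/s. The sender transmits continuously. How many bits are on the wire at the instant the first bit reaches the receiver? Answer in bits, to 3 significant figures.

39900000 bits

Propagation delay = 3300000 / 2.07e+08 = 0.015942 s.
BDP = R × t_prop = 2500000000 × 0.015942 = 39855100 bits.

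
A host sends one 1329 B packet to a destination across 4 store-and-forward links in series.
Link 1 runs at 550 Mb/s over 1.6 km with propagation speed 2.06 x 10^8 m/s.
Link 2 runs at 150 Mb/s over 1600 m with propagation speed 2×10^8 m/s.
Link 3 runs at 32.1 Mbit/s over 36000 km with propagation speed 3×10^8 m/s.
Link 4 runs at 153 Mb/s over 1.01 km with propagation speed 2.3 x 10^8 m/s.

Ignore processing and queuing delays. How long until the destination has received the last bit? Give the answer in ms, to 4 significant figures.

L = 1329 × 8 = 10632 bits.
Transmission delays (L/R per hop): 0.0193309, 0.07088, 0.331215, 0.0694902 ms; sum = 0.490916 ms.
Propagation delays (d/s per hop): 0.00776699, 0.008, 120, 0.0043913 ms; sum = 120.02 ms.
End-to-end = 120.5 ms.

120.5 ms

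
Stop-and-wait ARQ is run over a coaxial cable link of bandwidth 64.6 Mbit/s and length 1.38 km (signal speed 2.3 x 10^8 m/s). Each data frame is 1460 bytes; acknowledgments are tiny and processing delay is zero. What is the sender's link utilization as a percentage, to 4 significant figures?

93.78 %

t_tx = L/R = 11680/6.46e+07 = 0.000180805 s.
t_prop = 1380/2.3e+08 = 6e-06 s; RTT = 1.2e-05 s.
Cycle = t_tx + RTT = 0.000192805 s.
Utilization = t_tx / cycle = 0.000180805/0.000192805 = 93.78 %.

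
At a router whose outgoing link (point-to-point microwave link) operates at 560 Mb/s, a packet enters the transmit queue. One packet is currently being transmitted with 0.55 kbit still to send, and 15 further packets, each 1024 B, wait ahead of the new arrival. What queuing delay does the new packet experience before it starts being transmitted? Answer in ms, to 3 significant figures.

Each queued packet: L/R = 8192/560000000 = 0.0146286 ms.
15 queued → 0.219429 ms.
Plus remaining 550 bits of current packet: 0.000982143 ms.
Queuing delay = 0.220 ms.

0.220 ms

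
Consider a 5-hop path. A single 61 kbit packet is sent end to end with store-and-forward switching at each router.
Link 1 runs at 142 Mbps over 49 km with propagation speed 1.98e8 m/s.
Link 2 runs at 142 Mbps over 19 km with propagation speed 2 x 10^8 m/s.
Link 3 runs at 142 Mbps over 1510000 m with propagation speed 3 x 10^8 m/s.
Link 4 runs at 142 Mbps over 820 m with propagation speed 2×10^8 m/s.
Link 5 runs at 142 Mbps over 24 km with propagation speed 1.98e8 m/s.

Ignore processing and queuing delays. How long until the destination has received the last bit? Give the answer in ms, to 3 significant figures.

7.65 ms

L = 61000 bits.
Transmission delay per hop = L/R = 61000/142000000 = 0.429577 ms; 5 hops → 2.14789 ms.
Propagation delays (d/s per hop): 0.247475, 0.095, 5.03333, 0.0041, 0.121212 ms; sum = 5.50112 ms.
End-to-end = 7.65 ms.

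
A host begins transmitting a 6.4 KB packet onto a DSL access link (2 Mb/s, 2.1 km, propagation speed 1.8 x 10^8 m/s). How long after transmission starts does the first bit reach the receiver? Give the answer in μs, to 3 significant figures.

First bit experiences only propagation delay: d/s = 2100/180000000 = 11.7 μs.

11.7 μs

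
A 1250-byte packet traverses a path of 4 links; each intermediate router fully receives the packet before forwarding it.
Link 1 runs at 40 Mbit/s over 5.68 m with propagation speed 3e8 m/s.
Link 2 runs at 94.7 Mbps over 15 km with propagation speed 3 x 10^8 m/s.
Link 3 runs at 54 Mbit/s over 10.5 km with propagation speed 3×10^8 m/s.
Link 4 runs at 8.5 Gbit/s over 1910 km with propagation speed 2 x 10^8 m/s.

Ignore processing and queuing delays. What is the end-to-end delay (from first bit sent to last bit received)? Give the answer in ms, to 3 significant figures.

10.2 ms

L = 1250 × 8 = 10000 bits.
Transmission delays (L/R per hop): 0.25, 0.105597, 0.185185, 0.00117647 ms; sum = 0.541958 ms.
Propagation delays (d/s per hop): 1.89333e-05, 0.05, 0.035, 9.55 ms; sum = 9.63502 ms.
End-to-end = 10.2 ms.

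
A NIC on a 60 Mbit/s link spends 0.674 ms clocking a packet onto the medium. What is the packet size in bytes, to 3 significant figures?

5060 bytes

L = R × t_tx = 60000000 b/s × 0.000674 s = 40440 bits.
In bytes: 40440 / 8 = 5060 bytes.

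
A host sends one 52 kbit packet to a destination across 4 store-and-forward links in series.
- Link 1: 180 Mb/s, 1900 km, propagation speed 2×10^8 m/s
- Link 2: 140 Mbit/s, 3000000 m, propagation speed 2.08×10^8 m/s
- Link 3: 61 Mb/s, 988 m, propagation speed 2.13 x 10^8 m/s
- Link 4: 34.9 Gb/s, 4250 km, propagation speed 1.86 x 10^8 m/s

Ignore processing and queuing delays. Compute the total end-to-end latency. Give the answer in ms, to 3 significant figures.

L = 52000 bits.
Transmission delays (L/R per hop): 0.288889, 0.371429, 0.852459, 0.00148997 ms; sum = 1.51427 ms.
Propagation delays (d/s per hop): 9.5, 14.4231, 0.0046385, 22.8495 ms; sum = 46.7772 ms.
End-to-end = 48.3 ms.

48.3 ms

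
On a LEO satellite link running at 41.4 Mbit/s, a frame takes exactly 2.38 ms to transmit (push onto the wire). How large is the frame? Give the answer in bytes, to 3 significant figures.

12300 bytes

L = R × t_tx = 41400000 b/s × 0.00238 s = 98532 bits.
In bytes: 98532 / 8 = 12300 bytes.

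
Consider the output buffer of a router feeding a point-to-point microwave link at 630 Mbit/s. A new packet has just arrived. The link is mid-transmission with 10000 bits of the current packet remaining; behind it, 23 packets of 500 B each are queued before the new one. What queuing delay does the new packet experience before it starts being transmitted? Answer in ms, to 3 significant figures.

Each queued packet: L/R = 4000/630000000 = 0.00634921 ms.
23 queued → 0.146032 ms.
Plus remaining 10000 bits of current packet: 0.015873 ms.
Queuing delay = 0.162 ms.

0.162 ms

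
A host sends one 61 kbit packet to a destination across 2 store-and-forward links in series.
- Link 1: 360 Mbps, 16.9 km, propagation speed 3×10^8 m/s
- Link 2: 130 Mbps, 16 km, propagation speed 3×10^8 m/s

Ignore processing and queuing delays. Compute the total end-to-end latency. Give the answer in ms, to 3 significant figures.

L = 61000 bits.
Transmission delays (L/R per hop): 0.169444, 0.469231 ms; sum = 0.638675 ms.
Propagation delays (d/s per hop): 0.0563333, 0.0533333 ms; sum = 0.109667 ms.
End-to-end = 0.748 ms.

0.748 ms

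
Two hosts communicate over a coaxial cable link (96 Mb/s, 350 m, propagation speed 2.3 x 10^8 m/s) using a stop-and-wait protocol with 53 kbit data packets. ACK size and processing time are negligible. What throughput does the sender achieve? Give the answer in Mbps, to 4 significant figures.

95.47 Mbps

t_tx = L/R = 53000/96000000 = 0.000552083 s.
t_prop = 350/2.3e+08 = 1.52174e-06 s; RTT = 3.04348e-06 s.
Cycle = t_tx + RTT = 0.000555127 s.
Throughput = L / cycle = 53000 / 0.000555127 = 95.47 Mbps.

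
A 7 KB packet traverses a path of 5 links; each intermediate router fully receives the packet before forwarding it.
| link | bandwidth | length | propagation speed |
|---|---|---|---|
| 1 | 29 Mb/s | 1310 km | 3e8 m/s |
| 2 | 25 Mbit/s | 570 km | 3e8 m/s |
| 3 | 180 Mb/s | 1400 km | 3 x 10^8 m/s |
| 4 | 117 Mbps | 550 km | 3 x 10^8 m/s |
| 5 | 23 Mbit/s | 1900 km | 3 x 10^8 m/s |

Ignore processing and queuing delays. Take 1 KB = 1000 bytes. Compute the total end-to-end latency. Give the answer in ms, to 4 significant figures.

L = 56000 bits.
Transmission delays (L/R per hop): 1.93103, 2.24, 0.311111, 0.478632, 2.43478 ms; sum = 7.39556 ms.
Propagation delays (d/s per hop): 4.36667, 1.9, 4.66667, 1.83333, 6.33333 ms; sum = 19.1 ms.
End-to-end = 26.50 ms.

26.50 ms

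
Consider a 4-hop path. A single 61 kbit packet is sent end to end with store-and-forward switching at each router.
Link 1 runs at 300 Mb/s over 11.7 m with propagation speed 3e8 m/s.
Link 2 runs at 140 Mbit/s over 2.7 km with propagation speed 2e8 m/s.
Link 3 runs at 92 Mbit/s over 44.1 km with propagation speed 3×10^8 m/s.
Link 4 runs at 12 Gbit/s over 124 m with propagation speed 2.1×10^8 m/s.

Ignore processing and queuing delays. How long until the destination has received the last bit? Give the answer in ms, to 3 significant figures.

1.47 ms

L = 61000 bits.
Transmission delays (L/R per hop): 0.203333, 0.435714, 0.663043, 0.00508333 ms; sum = 1.30717 ms.
Propagation delays (d/s per hop): 3.9e-05, 0.0135, 0.147, 0.000590476 ms; sum = 0.161129 ms.
End-to-end = 1.47 ms.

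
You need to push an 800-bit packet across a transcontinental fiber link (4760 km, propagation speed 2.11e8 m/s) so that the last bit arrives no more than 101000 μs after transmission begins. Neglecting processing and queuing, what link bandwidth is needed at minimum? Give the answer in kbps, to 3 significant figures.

Propagation delay = 4760000 / 211000000 = 22559.2 μs.
Transmission budget = 101000 − 22559.2 = 78440.8 μs.
R ≥ L / t_tx = 800 bits / 0.0784408 s = 10.2 kbps.

10.2 kbps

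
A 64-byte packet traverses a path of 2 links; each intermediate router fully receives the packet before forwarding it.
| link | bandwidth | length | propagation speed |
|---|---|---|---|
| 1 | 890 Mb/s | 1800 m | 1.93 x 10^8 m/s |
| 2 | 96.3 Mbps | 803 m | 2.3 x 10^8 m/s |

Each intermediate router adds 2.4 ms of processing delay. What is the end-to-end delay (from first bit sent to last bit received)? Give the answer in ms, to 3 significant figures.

2.42 ms

L = 64 × 8 = 512 bits.
Transmission delays (L/R per hop): 0.000575281, 0.00531672 ms; sum = 0.005892 ms.
Propagation delays (d/s per hop): 0.00932642, 0.0034913 ms; sum = 0.0128177 ms.
Processing at 1 router(s): 1 × 2.4 ms = 2.4 ms.
End-to-end = 2.42 ms.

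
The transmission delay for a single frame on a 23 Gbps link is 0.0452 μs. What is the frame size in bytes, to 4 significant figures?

130.0 bytes

L = R × t_tx = 23000000000 b/s × 4.52e-08 s = 1039.6 bits.
In bytes: 1039.6 / 8 = 130.0 bytes.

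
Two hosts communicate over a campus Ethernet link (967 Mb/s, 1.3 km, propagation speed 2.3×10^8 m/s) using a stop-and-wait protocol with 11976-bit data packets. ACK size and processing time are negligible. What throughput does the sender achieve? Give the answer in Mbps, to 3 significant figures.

t_tx = L/R = 11976/967000000 = 1.23847e-05 s.
t_prop = 1300/2.3e+08 = 5.65217e-06 s; RTT = 1.13043e-05 s.
Cycle = t_tx + RTT = 2.3689e-05 s.
Throughput = L / cycle = 11976 / 2.3689e-05 = 506 Mbps.

506 Mbps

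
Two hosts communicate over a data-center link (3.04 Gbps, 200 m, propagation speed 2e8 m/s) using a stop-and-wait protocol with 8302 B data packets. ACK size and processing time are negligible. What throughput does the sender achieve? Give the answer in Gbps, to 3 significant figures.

t_tx = L/R = 66416/3040000000 = 2.18474e-05 s.
t_prop = 200/200000000 = 1e-06 s; RTT = 2e-06 s.
Cycle = t_tx + RTT = 2.38474e-05 s.
Throughput = L / cycle = 66416 / 2.38474e-05 = 2.79 Gbps.

2.79 Gbps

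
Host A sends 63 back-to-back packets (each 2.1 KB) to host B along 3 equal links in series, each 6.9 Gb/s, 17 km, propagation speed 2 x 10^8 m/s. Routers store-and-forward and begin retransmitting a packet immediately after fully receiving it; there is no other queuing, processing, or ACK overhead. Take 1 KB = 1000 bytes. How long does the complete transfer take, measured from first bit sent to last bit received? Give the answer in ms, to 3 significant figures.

0.413 ms

Per-hop transmission t_tx = L/R = 16800/6900000000 = 0.00243478 ms.
Per-hop propagation t_prop = 17000/200000000 = 0.085 ms.
Pipeline fill: first packet needs 3·t_tx to clear all hops; remaining 62 packets each add one t_tx.
Total = (3+63-1)·t_tx + 3·t_prop = 65·0.00243478 + 3·0.085 = 0.413 ms.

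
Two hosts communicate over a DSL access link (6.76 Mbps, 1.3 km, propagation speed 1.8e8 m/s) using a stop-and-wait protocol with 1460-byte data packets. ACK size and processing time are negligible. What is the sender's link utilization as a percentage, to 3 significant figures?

99.2 %

t_tx = L/R = 11680/6760000 = 0.00172781 s.
t_prop = 1300/180000000 = 7.22222e-06 s; RTT = 1.44444e-05 s.
Cycle = t_tx + RTT = 0.00174226 s.
Utilization = t_tx / cycle = 0.00172781/0.00174226 = 99.2 %.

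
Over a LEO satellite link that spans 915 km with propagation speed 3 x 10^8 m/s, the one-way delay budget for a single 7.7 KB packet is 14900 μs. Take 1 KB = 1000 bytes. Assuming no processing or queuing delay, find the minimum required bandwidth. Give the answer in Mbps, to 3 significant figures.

L = 61600 bits.
Propagation delay = 915000 / 300000000 = 3050 μs.
Transmission budget = 14900 − 3050 = 11850 μs.
R ≥ L / t_tx = 61600 bits / 0.01185 s = 5.20 Mbps.

5.20 Mbps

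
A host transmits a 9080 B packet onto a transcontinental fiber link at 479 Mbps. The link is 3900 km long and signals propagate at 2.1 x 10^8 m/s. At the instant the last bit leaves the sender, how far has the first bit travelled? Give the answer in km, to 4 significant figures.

t_tx = L/R = 72640/479000000 = 0.000151649 s.
Distance = s × t_tx = 210000000 × 0.000151649 = 31.85 km.

31.85 km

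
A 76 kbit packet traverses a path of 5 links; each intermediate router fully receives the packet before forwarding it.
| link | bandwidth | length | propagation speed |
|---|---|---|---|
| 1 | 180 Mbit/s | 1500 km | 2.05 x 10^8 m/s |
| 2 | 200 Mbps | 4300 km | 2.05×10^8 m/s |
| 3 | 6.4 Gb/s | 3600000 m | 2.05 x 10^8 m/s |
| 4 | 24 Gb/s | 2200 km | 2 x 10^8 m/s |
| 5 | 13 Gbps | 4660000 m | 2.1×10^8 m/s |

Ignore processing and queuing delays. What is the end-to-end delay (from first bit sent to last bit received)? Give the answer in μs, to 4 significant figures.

79870 μs

L = 76000 bits.
Transmission delays (L/R per hop): 422.222, 380, 11.875, 3.16667, 5.84615 μs; sum = 823.11 μs.
Propagation delays (d/s per hop): 7317.07, 20975.6, 17561, 11000, 22190.5 μs; sum = 79044.1 μs.
End-to-end = 79870 μs.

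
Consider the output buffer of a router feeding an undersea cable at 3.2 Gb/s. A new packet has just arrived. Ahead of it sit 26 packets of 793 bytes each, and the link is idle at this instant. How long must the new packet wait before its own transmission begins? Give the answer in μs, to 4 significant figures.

Each queued packet: L/R = 6344/3200000000 = 1.9825 μs.
26 queued → 51.545 μs.
Queuing delay = 51.55 μs.

51.55 μs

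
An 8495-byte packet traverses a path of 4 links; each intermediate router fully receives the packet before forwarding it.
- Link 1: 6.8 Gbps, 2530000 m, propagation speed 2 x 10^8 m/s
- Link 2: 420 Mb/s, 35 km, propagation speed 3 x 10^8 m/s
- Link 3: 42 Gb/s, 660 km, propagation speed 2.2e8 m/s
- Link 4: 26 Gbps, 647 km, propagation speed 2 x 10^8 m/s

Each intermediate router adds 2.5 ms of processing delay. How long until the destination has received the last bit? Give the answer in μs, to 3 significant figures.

26700 μs

L = 8495 × 8 = 67960 bits.
Transmission delays (L/R per hop): 9.99412, 161.81, 1.6181, 2.61385 μs; sum = 176.036 μs.
Propagation delays (d/s per hop): 12650, 116.667, 3000, 3235 μs; sum = 19001.7 μs.
Processing at 3 router(s): 3 × 2.5 ms = 7500 μs.
End-to-end = 26700 μs.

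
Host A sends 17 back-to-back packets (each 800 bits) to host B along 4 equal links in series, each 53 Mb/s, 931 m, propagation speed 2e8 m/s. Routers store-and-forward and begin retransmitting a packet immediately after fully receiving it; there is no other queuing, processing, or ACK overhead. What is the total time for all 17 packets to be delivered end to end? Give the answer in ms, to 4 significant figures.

Per-hop transmission t_tx = L/R = 800/53000000 = 0.0150943 ms.
Per-hop propagation t_prop = 931/200000000 = 0.004655 ms.
Pipeline fill: first packet needs 4·t_tx to clear all hops; remaining 16 packets each add one t_tx.
Total = (4+17-1)·t_tx + 4·t_prop = 20·0.0150943 + 4·0.004655 = 0.3205 ms.

0.3205 ms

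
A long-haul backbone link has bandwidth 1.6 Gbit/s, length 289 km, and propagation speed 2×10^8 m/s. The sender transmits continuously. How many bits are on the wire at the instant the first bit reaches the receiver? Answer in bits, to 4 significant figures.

Propagation delay = 289000 / 200000000 = 0.001445 s.
BDP = R × t_prop = 1600000000 × 0.001445 = 2312000 bits.

2312000 bits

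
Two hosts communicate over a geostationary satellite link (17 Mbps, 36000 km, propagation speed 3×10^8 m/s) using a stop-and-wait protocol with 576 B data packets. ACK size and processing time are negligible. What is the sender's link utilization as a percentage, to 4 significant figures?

0.1128 %

t_tx = L/R = 4608/17000000 = 0.000271059 s.
t_prop = 36000000/300000000 = 0.12 s; RTT = 0.24 s.
Cycle = t_tx + RTT = 0.240271 s.
Utilization = t_tx / cycle = 0.000271059/0.240271 = 0.1128 %.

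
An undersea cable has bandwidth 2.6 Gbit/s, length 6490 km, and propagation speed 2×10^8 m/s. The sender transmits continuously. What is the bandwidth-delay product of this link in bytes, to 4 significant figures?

Propagation delay = 6490000 / 200000000 = 0.03245 s.
BDP = R × t_prop = 2600000000 × 0.03245 = 84370000 bits.
In bytes: 84370000/8 = 10550000 bytes.

10550000 bytes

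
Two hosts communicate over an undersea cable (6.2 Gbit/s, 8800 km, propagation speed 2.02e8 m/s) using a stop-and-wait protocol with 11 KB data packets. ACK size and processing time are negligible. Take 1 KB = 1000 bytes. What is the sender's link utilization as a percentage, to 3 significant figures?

0.0163 %

t_tx = L/R = 88000/6200000000 = 1.41935e-05 s.
t_prop = 8800000/202000000 = 0.0435644 s; RTT = 0.0871287 s.
Cycle = t_tx + RTT = 0.0871429 s.
Utilization = t_tx / cycle = 1.41935e-05/0.0871429 = 0.0163 %.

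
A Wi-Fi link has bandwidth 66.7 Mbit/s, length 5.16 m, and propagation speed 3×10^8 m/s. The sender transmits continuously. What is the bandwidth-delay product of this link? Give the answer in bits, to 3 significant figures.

1.15 bits

Propagation delay = 5.16 / 300000000 = 1.72e-08 s.
BDP = R × t_prop = 66700000 × 1.72e-08 = 1.14724 bits.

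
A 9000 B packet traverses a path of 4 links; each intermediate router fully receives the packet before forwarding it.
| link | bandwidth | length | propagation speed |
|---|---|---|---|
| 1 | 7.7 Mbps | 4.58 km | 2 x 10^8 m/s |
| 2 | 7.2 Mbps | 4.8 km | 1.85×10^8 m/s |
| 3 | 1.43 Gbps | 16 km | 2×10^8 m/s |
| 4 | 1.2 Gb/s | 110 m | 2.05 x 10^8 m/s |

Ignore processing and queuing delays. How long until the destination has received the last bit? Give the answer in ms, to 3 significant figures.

19.6 ms

L = 9000 × 8 = 72000 bits.
Transmission delays (L/R per hop): 9.35065, 10, 0.0503497, 0.06 ms; sum = 19.461 ms.
Propagation delays (d/s per hop): 0.0229, 0.0259459, 0.08, 0.000536585 ms; sum = 0.129383 ms.
End-to-end = 19.6 ms.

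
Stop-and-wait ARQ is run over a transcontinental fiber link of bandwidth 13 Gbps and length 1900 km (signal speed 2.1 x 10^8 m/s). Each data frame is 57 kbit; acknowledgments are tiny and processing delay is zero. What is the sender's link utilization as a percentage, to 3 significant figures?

0.0242 %

t_tx = L/R = 57000/13000000000 = 4.38462e-06 s.
t_prop = 1900000/210000000 = 0.00904762 s; RTT = 0.0180952 s.
Cycle = t_tx + RTT = 0.0180996 s.
Utilization = t_tx / cycle = 4.38462e-06/0.0180996 = 0.0242 %.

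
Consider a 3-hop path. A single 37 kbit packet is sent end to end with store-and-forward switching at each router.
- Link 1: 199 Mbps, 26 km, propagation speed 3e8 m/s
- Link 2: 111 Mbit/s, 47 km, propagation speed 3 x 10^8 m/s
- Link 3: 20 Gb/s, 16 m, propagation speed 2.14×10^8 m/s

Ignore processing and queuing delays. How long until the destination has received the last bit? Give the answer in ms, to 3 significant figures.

L = 37000 bits.
Transmission delays (L/R per hop): 0.18593, 0.333333, 0.00185 ms; sum = 0.521113 ms.
Propagation delays (d/s per hop): 0.0866667, 0.156667, 7.47664e-05 ms; sum = 0.243408 ms.
End-to-end = 0.765 ms.

0.765 ms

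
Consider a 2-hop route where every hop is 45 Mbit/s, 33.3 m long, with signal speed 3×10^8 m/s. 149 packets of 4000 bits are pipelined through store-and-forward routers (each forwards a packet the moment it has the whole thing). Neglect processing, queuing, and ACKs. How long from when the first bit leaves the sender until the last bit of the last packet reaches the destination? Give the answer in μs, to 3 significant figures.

13300 μs

Per-hop transmission t_tx = L/R = 4000/45000000 = 88.8889 μs.
Per-hop propagation t_prop = 33.3/300000000 = 0.111 μs.
Pipeline fill: first packet needs 2·t_tx to clear all hops; remaining 148 packets each add one t_tx.
Total = (2+149-1)·t_tx + 2·t_prop = 150·88.8889 + 2·0.111 = 13300 μs.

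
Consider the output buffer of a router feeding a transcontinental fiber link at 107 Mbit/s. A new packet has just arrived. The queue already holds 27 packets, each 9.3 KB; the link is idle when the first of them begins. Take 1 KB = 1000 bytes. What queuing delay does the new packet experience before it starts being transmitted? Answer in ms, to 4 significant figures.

Each queued packet: L/R = 74400/107000000 = 0.695327 ms.
27 queued → 18.7738 ms.
Queuing delay = 18.77 ms.

18.77 ms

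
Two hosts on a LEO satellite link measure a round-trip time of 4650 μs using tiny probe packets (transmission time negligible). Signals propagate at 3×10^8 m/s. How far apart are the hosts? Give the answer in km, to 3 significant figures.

One-way propagation = RTT/2 = 2325 μs.
d = s × t = 300000000 × 0.002325 = 698 km.

698 km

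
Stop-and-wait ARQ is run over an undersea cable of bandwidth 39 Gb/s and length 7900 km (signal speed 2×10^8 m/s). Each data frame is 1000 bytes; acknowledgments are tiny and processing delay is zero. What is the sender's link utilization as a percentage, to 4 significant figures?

t_tx = L/R = 8000/39000000000 = 2.05128e-07 s.
t_prop = 7900000/200000000 = 0.0395 s; RTT = 0.079 s.
Cycle = t_tx + RTT = 0.0790002 s.
Utilization = t_tx / cycle = 2.05128e-07/0.0790002 = 0.0002597 %.

0.0002597 %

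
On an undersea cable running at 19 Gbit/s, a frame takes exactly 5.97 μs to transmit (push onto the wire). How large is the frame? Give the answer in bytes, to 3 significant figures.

14200 bytes

L = R × t_tx = 19000000000 b/s × 5.97e-06 s = 113430 bits.
In bytes: 113430 / 8 = 14200 bytes.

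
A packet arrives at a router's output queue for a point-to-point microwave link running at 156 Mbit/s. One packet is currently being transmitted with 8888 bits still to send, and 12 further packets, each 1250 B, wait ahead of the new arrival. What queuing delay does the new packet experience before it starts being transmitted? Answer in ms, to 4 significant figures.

0.8262 ms

Each queued packet: L/R = 10000/156000000 = 0.0641026 ms.
12 queued → 0.769231 ms.
Plus remaining 8888 bits of current packet: 0.0569744 ms.
Queuing delay = 0.8262 ms.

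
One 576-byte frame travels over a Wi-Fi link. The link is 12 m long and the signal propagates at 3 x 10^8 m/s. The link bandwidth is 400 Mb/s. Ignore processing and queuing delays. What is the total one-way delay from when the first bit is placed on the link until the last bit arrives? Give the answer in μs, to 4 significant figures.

11.56 μs

L = 576 × 8 = 4608 bits.
Transmission delay = L/R = 4608 / 400000000 = 11.52 μs.
Propagation delay = d/s = 12 m / 300000000 m/s = 0.04 μs.
Total = 11.56 μs.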